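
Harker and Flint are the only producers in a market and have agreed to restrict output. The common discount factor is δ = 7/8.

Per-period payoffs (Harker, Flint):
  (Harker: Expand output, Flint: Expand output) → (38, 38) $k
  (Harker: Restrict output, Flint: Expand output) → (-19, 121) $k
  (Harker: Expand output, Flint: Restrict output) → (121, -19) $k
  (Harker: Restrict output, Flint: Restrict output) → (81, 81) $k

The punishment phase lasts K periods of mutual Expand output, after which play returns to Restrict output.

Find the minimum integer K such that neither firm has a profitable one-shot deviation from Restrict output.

IC: δ(1−δ^K)/(1−δ) ≥ (121−81)/(81−38) = 40/43.
With δ = 7/8: need 1 − δ^K ≥ 40/43·(1−7/8)/(7/8), i.e. δ^K ≤ 0.8671.
Since (7/8)^1 = 0.8750 and (7/8)^2 = 0.7656, the smallest such K is 2.

2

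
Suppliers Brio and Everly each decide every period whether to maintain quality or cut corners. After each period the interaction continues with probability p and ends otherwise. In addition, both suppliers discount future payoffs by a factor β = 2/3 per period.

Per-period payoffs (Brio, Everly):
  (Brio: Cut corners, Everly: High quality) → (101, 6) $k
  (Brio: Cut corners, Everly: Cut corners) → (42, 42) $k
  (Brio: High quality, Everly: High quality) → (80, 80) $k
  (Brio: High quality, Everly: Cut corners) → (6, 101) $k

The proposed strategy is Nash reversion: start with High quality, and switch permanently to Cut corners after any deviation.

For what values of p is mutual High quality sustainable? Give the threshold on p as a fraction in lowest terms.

63/118

With continuation probability p and discount β, the effective per-period discount factor is βp.
Grim-trigger IC: βp ≥ (101−80)/(101−42) = 21/59.
So p ≥ (21/59)/(2/3) = 63/118.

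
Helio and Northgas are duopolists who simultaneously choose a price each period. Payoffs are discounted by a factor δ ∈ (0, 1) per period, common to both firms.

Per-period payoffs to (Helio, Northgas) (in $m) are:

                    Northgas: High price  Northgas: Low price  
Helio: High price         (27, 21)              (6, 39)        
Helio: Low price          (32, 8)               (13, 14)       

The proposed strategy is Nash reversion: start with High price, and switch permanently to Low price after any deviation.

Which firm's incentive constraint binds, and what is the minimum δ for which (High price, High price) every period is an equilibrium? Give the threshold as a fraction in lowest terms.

Northgas; δ ≥ 18/25

For Helio: deviation gain 32−27 = 5, per-period punishment loss 27−13 = 14. IC gives δ ≥ 5/19.
For Northgas: gain 18, loss 7 per period, so δ ≥ 18/25.
The tighter constraint is Northgas's, so cooperation needs δ ≥ 18/25.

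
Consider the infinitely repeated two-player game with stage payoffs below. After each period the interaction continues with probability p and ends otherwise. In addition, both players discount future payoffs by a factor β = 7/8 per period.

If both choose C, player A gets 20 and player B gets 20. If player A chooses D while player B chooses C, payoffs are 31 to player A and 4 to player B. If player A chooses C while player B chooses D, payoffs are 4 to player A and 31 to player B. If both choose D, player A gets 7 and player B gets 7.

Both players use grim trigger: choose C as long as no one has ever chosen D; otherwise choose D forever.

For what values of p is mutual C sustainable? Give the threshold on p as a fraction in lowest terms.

11/21

Expected continuation weight on next period's payoff is β·p = 7/8·p, which plays the role of the discount factor.
Cooperation requires 7/8·p ≥ (31−20)/(31−7) = 11/24, hence p ≥ 11/21.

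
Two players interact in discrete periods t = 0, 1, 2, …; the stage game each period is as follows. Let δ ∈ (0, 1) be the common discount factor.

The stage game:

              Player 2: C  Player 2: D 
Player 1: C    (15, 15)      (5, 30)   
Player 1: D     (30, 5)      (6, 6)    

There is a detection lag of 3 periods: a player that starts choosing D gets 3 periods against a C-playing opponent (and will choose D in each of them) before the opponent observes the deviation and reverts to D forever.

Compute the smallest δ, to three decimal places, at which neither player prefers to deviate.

0.855

The best deviation is to choose D for all 3 undetected periods, earning 30 each, then 6 forever once detected.
Deviation value: 30(1−δ^3)/(1−δ) + 6δ^3/(1−δ); cooperation value: 15/(1−δ).
IC: 15 ≥ 30(1−δ^3) + 6δ^3 = 30 − 24δ^3.
So δ^3 ≥ 15/24 = 5/8, giving δ ≥ (5/8)^(1/3) ≈ 0.855.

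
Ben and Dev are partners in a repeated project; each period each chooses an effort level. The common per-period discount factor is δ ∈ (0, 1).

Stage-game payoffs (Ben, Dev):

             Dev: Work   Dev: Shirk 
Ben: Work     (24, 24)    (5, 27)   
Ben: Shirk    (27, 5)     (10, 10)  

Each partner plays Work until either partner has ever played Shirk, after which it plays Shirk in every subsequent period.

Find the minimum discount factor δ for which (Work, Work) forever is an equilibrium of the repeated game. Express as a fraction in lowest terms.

3/17

One-period gain from deviating is 27 − 24 = 3. The loss is 24 − 10 = 14 in every subsequent period, with present value 14·δ/(1−δ).
Deviation is unprofitable when 14·δ/(1−δ) ≥ 3, i.e. δ/(1−δ) ≥ 3/14.
Equivalently δ ≥ 3/(3+14) = 3/17.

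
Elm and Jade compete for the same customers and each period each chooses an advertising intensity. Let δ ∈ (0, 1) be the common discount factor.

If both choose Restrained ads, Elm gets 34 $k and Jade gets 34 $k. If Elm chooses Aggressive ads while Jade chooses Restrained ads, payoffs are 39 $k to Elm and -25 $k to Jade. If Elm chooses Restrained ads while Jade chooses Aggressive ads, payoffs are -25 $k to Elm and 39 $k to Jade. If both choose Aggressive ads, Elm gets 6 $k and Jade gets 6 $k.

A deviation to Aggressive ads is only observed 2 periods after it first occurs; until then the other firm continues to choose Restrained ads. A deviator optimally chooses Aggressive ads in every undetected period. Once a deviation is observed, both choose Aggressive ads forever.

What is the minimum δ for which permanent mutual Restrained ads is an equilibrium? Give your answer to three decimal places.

0.389

A deviator earns 39 for 2 periods, then 6 forever; cooperating earns 34 forever. Multiplying the IC by (1−δ):
34 ≥ 39(1−δ^2) + 6δ^2, so 33·δ^2 ≥ 5 and δ^2 ≥ 5/33.
δ ≥ (5/33)^(1/2) ≈ 0.389.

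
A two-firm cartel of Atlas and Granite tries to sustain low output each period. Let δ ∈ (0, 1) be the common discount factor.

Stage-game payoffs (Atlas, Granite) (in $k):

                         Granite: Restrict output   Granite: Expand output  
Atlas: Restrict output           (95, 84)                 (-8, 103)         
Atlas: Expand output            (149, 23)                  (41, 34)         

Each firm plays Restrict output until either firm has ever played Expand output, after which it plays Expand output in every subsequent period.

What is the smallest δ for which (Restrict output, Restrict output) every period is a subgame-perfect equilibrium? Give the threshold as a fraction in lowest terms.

Atlas's threshold: (149−95)/(149−41) = 1/2.
Granite's threshold: (103−84)/(103−34) = 19/69.
1/2 > 19/69, so Atlas binds and δ* = 1/2.

1/2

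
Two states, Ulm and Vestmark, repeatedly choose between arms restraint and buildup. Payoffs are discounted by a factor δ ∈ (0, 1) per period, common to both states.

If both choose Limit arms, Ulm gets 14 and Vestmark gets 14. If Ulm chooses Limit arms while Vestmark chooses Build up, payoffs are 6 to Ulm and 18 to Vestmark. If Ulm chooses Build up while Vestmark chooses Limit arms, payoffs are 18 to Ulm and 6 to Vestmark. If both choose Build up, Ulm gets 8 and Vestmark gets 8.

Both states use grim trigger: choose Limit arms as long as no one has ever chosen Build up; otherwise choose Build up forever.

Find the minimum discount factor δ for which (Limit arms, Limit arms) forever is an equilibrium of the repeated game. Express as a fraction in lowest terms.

Under grim trigger the critical discount factor is (T−C)/(T−P) with T = 18, C = 14, P = 8.
δ* = (18−14)/(18−8) = 4/10 = 2/5.

2/5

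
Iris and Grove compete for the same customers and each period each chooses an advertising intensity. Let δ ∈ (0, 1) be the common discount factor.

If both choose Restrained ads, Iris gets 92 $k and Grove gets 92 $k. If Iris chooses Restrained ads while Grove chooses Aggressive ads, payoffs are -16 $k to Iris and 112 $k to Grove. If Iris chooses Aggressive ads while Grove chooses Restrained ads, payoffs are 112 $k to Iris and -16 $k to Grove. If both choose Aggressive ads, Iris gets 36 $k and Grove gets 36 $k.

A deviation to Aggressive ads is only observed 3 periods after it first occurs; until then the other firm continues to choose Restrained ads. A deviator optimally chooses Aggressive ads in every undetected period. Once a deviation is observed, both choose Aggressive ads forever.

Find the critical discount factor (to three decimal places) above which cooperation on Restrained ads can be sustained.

The best deviation is to choose Aggressive ads for all 3 undetected periods, earning 112 each, then 36 forever once detected.
Deviation value: 112(1−δ^3)/(1−δ) + 36δ^3/(1−δ); cooperation value: 92/(1−δ).
IC: 92 ≥ 112(1−δ^3) + 36δ^3 = 112 − 76δ^3.
So δ^3 ≥ 20/76 = 5/19, giving δ ≥ (5/19)^(1/3) ≈ 0.641.

0.641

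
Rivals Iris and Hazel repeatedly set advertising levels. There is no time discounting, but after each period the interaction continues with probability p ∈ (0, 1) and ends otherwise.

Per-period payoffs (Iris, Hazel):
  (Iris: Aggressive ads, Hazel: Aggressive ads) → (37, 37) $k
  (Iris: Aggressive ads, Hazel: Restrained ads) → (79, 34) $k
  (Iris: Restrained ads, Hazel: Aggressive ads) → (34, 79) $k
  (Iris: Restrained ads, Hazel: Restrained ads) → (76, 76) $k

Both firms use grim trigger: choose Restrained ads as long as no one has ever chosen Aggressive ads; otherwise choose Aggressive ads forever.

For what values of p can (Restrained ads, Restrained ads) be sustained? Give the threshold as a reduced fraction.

1/14

Expected cooperation value is 76 + p·76 + p²·76 + … = 76/(1−p); deviation gives 79 + p·37/(1−p).
76 ≥ 79(1−p) + 37p ⇒ 42p ≥ 3 ⇒ p ≥ 3/42 = 1/14.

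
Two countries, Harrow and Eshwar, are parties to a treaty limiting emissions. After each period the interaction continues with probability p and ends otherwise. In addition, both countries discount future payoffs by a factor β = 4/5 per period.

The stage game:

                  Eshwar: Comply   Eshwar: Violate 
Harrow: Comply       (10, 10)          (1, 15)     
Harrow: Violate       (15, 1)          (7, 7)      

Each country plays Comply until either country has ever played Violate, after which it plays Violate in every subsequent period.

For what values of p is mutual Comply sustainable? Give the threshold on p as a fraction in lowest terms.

25/32

With continuation probability p and discount β, the effective per-period discount factor is βp.
Grim-trigger IC: βp ≥ (15−10)/(15−7) = 5/8.
So p ≥ (5/8)/(4/5) = 25/32.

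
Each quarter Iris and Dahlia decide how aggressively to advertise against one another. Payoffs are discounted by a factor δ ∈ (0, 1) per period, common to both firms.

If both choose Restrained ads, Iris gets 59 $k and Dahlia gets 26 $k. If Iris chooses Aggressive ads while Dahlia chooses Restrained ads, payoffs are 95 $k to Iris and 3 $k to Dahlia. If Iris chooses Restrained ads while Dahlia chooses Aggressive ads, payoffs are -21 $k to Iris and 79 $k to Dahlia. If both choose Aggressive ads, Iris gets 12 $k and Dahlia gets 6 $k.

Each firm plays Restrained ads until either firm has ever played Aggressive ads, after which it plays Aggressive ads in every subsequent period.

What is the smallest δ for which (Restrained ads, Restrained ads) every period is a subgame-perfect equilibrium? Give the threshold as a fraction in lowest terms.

For Iris: deviation gain 95−59 = 36, per-period punishment loss 59−12 = 47. IC gives δ ≥ 36/83.
For Dahlia: gain 53, loss 20 per period, so δ ≥ 53/73.
The tighter constraint is Dahlia's, so cooperation needs δ ≥ 53/73.

53/73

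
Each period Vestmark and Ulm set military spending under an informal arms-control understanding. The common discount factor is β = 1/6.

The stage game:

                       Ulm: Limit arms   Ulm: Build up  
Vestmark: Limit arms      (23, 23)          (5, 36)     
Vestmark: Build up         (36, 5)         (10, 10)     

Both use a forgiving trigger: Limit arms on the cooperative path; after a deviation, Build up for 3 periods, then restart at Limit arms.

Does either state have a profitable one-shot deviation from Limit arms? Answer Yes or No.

Yes

IC: β+…+β^3 ≥ (36−23)/(23−10) = 1.
At β = 1/6: partial sum = 0.1991 < 1.0000. Cooperation not sustainable.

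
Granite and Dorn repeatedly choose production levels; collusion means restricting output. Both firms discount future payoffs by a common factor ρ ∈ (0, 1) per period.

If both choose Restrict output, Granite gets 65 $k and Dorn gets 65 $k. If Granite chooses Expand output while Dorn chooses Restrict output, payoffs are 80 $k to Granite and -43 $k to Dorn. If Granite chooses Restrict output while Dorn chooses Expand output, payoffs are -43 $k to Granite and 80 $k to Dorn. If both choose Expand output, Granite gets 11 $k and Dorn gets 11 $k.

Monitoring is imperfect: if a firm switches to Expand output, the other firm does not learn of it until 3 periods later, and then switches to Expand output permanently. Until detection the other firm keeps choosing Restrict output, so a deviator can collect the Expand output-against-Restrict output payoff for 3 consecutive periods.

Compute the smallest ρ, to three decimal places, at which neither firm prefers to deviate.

0.601

A deviator earns 80 for 3 periods, then 11 forever; cooperating earns 65 forever. Multiplying the IC by (1−ρ):
65 ≥ 80(1−ρ^3) + 11ρ^3, so 69·ρ^3 ≥ 15 and ρ^3 ≥ 5/23.
ρ ≥ (5/23)^(1/3) ≈ 0.601.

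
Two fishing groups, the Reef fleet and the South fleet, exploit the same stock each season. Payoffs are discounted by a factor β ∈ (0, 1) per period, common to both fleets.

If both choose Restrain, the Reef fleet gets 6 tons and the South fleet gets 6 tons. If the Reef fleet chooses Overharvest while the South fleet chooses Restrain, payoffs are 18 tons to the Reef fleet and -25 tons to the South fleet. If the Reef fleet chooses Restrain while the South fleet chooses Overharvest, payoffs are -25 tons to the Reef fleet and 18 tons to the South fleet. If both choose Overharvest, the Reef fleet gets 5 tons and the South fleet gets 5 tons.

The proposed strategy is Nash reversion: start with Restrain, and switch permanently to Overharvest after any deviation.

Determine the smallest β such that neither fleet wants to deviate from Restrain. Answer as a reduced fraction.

One-period gain from deviating is 18 − 6 = 12. The loss is 6 − 5 = 1 in every subsequent period, with present value 1·β/(1−β).
Deviation is unprofitable when 1·β/(1−β) ≥ 12, i.e. β/(1−β) ≥ 12.
Equivalently β ≥ 12/(12+1) = 12/13.

12/13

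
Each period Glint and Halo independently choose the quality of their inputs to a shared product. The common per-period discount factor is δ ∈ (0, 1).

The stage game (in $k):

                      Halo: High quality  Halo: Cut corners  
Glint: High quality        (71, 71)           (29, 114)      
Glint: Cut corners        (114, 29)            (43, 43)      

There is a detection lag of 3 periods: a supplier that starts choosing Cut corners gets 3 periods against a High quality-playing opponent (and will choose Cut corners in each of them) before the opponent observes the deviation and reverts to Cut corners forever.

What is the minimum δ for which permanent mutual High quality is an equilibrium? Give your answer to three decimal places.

0.846

The best deviation is to choose Cut corners for all 3 undetected periods, earning 114 each, then 43 forever once detected.
Deviation value: 114(1−δ^3)/(1−δ) + 43δ^3/(1−δ); cooperation value: 71/(1−δ).
IC: 71 ≥ 114(1−δ^3) + 43δ^3 = 114 − 71δ^3.
So δ^3 ≥ 43/71, giving δ ≥ (43/71)^(1/3) ≈ 0.846.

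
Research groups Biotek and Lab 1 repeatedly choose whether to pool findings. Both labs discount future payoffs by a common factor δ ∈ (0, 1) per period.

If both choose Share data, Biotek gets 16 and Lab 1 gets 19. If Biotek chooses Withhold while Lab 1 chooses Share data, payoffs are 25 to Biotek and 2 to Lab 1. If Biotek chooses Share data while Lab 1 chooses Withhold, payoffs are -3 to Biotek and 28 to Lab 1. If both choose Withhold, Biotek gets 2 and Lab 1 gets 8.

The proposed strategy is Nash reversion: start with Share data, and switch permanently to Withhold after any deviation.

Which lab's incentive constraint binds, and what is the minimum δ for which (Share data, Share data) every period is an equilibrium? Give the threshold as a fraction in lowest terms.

Biotek's threshold: (25−16)/(25−2) = 9/23.
Lab 1's threshold: (28−19)/(28−8) = 9/20.
9/23 < 9/20, so Lab 1 binds and δ* = 9/20.

Lab 1; δ ≥ 9/20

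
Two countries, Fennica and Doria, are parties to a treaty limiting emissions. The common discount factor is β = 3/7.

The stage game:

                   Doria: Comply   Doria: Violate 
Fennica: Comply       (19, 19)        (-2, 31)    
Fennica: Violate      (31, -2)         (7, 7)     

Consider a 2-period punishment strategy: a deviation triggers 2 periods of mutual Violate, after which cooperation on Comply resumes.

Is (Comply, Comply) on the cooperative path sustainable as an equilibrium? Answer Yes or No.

No

A one-shot deviation gives 31 now, then 7 for 2 periods, then back to 19.
Gain from deviating: (31−19) today; loss: (19−7) in each of the next 2 periods.
No-deviation condition: (19−7)(β+…+β^2) ≥ 31−19, i.e. β+…+β^2 ≥ 1.
At β = 3/7: β+…+β^2 = 0.6122 < 1.0000.
So cooperation is not sustainable.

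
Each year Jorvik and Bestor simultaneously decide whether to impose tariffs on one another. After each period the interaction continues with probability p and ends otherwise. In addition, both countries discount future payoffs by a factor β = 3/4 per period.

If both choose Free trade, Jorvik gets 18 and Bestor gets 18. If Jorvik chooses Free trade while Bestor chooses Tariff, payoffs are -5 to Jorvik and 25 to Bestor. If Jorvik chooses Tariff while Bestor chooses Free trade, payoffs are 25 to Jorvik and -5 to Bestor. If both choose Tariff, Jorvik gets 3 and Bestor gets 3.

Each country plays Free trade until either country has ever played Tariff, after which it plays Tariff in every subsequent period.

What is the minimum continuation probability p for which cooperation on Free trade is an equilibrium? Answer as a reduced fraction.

14/33

Expected continuation weight on next period's payoff is β·p = 3/4·p, which plays the role of the discount factor.
Cooperation requires 3/4·p ≥ (25−18)/(25−3) = 7/22, hence p ≥ 14/33.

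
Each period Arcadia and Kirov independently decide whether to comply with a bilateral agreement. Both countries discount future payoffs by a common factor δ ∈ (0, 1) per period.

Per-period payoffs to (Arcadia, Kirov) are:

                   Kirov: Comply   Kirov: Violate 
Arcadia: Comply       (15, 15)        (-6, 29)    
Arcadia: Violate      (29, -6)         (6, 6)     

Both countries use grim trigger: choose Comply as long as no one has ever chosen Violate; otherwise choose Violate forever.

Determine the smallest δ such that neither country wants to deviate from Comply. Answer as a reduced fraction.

Cooperation forever yields 15 each period: 15/(1−δ).
Deviating yields 29 once, then 6 forever: 29 + 6δ/(1−δ).
No profitable deviation requires 15/(1−δ) ≥ 29 + 6δ/(1−δ).
Multiplying by (1−δ): 15 ≥ 29(1−δ) + 6δ = 29 − 23δ.
So 23δ ≥ 14, i.e. δ ≥ 14/23.

14/23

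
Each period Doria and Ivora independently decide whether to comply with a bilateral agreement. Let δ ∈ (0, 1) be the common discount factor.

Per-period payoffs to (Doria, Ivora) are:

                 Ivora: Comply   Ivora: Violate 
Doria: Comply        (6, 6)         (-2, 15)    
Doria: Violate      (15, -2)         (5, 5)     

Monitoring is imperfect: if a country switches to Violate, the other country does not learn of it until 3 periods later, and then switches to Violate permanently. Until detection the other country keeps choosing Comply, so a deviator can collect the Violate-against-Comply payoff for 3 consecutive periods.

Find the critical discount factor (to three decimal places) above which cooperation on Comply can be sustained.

0.965

The best deviation is to choose Violate for all 3 undetected periods, earning 15 each, then 5 forever once detected.
Deviation value: 15(1−δ^3)/(1−δ) + 5δ^3/(1−δ); cooperation value: 6/(1−δ).
IC: 6 ≥ 15(1−δ^3) + 5δ^3 = 15 − 10δ^3.
So δ^3 ≥ 9/10, giving δ ≥ (9/10)^(1/3) ≈ 0.965.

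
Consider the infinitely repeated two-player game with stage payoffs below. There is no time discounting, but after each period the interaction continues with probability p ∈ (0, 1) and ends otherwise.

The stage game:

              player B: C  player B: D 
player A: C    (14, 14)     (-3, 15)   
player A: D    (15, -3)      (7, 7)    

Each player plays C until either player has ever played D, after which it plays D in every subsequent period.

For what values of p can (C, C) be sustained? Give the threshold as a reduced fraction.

1/8

Expected cooperation value is 14 + p·14 + p²·14 + … = 14/(1−p); deviation gives 15 + p·7/(1−p).
14 ≥ 15(1−p) + 7p ⇒ 8p ≥ 1 ⇒ p ≥ 1/8.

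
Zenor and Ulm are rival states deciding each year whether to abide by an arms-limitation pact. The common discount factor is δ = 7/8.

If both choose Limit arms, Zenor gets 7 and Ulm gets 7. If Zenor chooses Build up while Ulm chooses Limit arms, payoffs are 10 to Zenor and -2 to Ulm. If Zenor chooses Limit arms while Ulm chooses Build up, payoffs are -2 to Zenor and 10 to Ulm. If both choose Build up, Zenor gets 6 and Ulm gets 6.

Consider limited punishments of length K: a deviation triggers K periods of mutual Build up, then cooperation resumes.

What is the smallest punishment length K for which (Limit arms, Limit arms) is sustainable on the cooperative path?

Need Σ_{k=1}^{K} δ^k ≥ (10−7)/(7−6) = 3.0000 at δ = 7/8.
At K = 4 the sum is 2.8967 < 3.0000; at K = 5 it is 3.4096 ≥ 3.0000.
So the minimum punishment length is K = 5.

5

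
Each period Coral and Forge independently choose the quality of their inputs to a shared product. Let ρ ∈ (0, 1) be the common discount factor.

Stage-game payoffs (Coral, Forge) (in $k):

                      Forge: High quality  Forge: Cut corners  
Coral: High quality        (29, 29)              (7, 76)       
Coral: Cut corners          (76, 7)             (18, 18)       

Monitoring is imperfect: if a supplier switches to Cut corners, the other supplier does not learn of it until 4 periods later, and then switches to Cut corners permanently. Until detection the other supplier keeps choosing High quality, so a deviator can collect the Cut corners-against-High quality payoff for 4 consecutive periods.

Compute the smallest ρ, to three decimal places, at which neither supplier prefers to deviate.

A deviator earns 76 for 4 periods, then 18 forever; cooperating earns 29 forever. Multiplying the IC by (1−ρ):
29 ≥ 76(1−ρ^4) + 18ρ^4, so 58·ρ^4 ≥ 47 and ρ^4 ≥ 47/58.
ρ ≥ (47/58)^(1/4) ≈ 0.949.

0.949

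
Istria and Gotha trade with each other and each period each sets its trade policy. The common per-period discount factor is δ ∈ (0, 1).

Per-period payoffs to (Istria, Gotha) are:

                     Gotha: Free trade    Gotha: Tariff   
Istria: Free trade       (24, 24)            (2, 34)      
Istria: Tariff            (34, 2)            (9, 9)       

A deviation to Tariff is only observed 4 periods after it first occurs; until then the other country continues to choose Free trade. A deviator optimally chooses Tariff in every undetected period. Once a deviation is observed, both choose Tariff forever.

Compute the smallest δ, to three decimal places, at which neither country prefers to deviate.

0.795

The best deviation is to choose Tariff for all 4 undetected periods, earning 34 each, then 9 forever once detected.
Deviation value: 34(1−δ^4)/(1−δ) + 9δ^4/(1−δ); cooperation value: 24/(1−δ).
IC: 24 ≥ 34(1−δ^4) + 9δ^4 = 34 − 25δ^4.
So δ^4 ≥ 10/25 = 2/5, giving δ ≥ (2/5)^(1/4) ≈ 0.795.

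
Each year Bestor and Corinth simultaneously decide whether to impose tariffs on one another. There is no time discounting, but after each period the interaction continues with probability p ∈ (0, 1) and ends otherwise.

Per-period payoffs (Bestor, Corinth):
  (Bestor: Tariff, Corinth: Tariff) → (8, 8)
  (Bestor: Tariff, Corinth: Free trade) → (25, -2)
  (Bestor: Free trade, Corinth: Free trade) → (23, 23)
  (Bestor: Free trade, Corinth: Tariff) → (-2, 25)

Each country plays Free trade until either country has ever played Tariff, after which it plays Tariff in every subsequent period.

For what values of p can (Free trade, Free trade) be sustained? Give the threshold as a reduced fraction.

2/17

With no time discounting, the continuation probability p plays the role of the discount factor.
Grim-trigger IC: 23/(1−p) ≥ 25 + 8p/(1−p) ⇒ p ≥ (25−23)/(25−8) = 2/17.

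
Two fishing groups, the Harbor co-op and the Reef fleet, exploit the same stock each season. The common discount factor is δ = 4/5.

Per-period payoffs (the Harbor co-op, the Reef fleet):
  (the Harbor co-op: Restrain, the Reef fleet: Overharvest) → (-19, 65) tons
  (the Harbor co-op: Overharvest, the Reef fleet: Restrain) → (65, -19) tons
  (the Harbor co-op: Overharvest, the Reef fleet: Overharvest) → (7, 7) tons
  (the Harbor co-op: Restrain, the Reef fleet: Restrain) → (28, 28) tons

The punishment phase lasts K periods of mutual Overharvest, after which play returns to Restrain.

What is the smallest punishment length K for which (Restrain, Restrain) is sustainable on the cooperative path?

IC: δ(1−δ^K)/(1−δ) ≥ (65−28)/(28−7) = 37/21.
With δ = 4/5: need 1 − δ^K ≥ 37/21·(1−4/5)/(4/5), i.e. δ^K ≤ 0.5595.
Since (4/5)^2 = 0.6400 and (4/5)^3 = 0.5120, the smallest such K is 3.

3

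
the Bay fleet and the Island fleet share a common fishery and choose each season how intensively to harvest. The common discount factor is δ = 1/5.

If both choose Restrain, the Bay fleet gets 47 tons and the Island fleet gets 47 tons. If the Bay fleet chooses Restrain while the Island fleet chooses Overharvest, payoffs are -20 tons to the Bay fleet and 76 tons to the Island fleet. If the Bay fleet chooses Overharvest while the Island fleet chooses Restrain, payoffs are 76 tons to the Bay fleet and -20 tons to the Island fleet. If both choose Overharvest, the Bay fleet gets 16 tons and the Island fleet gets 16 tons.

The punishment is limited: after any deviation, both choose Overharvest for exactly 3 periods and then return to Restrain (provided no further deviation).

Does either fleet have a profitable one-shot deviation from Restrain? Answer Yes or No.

IC: δ+…+δ^3 ≥ (76−47)/(47−16) = 29/31.
At δ = 1/5: partial sum = 0.2480 < 0.9355. Cooperation not sustainable.

Yes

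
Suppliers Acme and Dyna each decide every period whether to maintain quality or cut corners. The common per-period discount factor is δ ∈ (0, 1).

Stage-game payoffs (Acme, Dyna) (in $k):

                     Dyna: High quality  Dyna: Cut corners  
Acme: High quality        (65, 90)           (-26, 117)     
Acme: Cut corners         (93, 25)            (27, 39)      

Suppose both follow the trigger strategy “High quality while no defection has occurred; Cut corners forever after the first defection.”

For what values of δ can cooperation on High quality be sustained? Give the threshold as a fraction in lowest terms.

Acme: cooperation gives 65 each period; deviation gives 93 once then 27 forever.
  65/(1−δ) ≥ 93 + 27δ/(1−δ) ⇒ δ ≥ 28/66 = 14/33.
Dyna: cooperation gives 90 each period; deviation gives 117 once then 39 forever.
  δ ≥ 27/78 = 9/26.
Both must hold, so the binding constraint is Acme's: δ ≥ 14/33.

14/33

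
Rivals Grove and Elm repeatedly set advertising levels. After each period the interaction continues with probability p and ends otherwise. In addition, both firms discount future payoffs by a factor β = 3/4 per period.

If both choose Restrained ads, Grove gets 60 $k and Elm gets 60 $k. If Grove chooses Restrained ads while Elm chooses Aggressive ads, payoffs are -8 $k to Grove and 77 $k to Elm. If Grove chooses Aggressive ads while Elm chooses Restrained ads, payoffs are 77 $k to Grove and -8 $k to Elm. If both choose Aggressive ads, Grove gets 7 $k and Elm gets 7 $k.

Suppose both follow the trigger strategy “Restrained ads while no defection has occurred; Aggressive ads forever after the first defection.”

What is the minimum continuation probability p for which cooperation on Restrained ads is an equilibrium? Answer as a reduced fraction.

With continuation probability p and discount β, the effective per-period discount factor is βp.
Grim-trigger IC: βp ≥ (77−60)/(77−7) = 17/70.
So p ≥ (17/70)/(3/4) = 34/105.

34/105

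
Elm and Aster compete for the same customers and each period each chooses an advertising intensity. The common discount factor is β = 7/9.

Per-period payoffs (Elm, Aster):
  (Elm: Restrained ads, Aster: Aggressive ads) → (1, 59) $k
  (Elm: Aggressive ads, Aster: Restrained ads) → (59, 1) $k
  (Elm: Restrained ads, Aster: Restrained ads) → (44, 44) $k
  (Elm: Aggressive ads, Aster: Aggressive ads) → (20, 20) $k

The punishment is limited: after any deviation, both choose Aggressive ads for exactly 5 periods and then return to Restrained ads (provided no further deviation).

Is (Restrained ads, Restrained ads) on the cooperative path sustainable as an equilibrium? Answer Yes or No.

Yes

A one-shot deviation gives 59 now, then 20 for 5 periods, then back to 44.
Gain from deviating: (59−44) today; loss: (44−20) in each of the next 5 periods.
No-deviation condition: (44−20)(β+…+β^5) ≥ 59−44, i.e. β+…+β^5 ≥ 5/8.
At β = 7/9: β+…+β^5 = 2.5038 ≥ 0.6250.
So cooperation is sustainable.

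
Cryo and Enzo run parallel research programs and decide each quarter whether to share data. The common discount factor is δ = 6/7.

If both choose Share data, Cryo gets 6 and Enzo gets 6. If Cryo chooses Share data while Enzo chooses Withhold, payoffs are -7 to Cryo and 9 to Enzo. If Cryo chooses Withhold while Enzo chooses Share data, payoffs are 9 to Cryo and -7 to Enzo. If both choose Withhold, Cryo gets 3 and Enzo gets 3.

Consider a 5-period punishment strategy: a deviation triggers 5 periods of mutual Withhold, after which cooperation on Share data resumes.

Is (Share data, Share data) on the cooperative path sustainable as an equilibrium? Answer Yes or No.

IC: δ+…+δ^5 ≥ (9−6)/(6−3) = 1.
At δ = 6/7: partial sum = 3.2240 ≥ 1.0000. Cooperation sustainable.

Yes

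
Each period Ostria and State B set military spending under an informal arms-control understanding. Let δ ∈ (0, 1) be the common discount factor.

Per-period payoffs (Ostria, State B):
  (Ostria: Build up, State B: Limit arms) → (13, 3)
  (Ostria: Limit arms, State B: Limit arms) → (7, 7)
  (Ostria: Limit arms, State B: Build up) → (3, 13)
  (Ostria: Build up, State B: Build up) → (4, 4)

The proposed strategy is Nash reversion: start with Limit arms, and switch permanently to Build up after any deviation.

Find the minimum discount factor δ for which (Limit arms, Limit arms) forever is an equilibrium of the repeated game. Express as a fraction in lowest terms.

2/3

7/(1−δ) ≥ 13 + 4δ/(1−δ)
7 ≥ 13 − 9δ
δ ≥ 6/9 = 2/3.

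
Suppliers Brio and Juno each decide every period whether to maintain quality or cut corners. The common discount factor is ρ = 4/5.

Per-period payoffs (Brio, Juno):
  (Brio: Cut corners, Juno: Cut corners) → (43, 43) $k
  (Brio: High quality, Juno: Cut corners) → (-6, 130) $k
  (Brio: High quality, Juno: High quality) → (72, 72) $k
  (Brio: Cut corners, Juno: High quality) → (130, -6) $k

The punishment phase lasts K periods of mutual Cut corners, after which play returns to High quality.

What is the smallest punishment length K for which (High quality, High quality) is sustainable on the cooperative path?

Need Σ_{k=1}^{K} ρ^k ≥ (130−72)/(72−43) = 2.0000 at ρ = 4/5.
At K = 3 the sum is 1.9520 < 2.0000; at K = 4 it is 2.3616 ≥ 2.0000.
So the minimum punishment length is K = 4.

4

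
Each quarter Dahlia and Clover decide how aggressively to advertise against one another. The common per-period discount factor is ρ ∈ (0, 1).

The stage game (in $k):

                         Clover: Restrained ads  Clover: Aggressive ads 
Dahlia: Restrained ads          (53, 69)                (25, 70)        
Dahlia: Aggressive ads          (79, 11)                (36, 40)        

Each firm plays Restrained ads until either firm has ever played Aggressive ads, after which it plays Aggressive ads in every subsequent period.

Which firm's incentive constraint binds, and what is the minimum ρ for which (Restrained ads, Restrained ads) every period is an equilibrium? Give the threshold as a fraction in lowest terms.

Dahlia's threshold: (79−53)/(79−36) = 26/43.
Clover's threshold: (70−69)/(70−40) = 1/30.
26/43 > 1/30, so Dahlia binds and ρ* = 26/43.

Dahlia; ρ ≥ 26/43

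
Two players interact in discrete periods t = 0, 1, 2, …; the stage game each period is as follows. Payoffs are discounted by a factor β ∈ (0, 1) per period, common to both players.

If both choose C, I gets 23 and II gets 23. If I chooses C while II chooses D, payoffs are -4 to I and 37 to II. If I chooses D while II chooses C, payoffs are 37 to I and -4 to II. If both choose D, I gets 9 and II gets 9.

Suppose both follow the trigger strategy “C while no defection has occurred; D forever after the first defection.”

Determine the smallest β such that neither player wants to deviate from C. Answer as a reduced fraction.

1/2

One-period gain from deviating is 37 − 23 = 14. The loss is 23 − 9 = 14 in every subsequent period, with present value 14·β/(1−β).
Deviation is unprofitable when 14·β/(1−β) ≥ 14, i.e. β/(1−β) ≥ 1.
Equivalently β ≥ 14/(14+14) = 1/2.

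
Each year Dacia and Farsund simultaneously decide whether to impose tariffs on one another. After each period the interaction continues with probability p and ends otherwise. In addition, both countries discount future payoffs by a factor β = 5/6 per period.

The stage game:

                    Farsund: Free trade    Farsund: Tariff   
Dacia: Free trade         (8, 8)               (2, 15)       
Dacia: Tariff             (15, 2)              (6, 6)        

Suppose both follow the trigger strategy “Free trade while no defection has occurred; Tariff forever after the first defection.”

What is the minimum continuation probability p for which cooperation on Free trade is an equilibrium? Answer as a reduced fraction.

14/15

With continuation probability p and discount β, the effective per-period discount factor is βp.
Grim-trigger IC: βp ≥ (15−8)/(15−6) = 7/9.
So p ≥ (7/9)/(5/6) = 14/15.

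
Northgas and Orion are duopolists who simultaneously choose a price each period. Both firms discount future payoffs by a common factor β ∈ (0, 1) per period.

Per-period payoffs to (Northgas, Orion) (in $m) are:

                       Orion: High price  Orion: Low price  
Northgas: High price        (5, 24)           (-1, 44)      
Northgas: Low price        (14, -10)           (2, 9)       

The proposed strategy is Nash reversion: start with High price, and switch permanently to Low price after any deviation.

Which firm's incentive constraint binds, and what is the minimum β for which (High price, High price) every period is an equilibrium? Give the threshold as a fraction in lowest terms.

Northgas: cooperation gives 5 each period; deviation gives 14 once then 2 forever.
  5/(1−β) ≥ 14 + 2β/(1−β) ⇒ β ≥ 9/12 = 3/4.
Orion: cooperation gives 24 each period; deviation gives 44 once then 9 forever.
  β ≥ 20/35 = 4/7.
Both must hold, so the binding constraint is Northgas's: β ≥ 3/4.

Northgas; β ≥ 3/4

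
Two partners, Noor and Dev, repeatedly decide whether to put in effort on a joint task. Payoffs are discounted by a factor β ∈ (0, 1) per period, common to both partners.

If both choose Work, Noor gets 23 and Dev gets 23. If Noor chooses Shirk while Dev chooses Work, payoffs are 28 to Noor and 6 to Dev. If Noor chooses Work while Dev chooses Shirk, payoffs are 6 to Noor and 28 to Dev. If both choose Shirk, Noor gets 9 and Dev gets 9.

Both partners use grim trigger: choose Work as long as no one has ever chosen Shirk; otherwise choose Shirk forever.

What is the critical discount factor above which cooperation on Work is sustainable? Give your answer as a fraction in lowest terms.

23/(1−β) ≥ 28 + 9β/(1−β)
23 ≥ 28 − 19β
β ≥ 5/19.

5/19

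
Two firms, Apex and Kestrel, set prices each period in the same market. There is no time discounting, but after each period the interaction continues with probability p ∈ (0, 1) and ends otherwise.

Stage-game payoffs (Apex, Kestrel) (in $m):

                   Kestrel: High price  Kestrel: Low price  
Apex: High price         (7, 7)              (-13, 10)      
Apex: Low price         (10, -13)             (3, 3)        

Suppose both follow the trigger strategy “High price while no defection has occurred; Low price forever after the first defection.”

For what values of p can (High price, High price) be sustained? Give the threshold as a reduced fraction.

With no time discounting, the continuation probability p plays the role of the discount factor.
Grim-trigger IC: 7/(1−p) ≥ 10 + 3p/(1−p) ⇒ p ≥ (10−7)/(10−3) = 3/7.

3/7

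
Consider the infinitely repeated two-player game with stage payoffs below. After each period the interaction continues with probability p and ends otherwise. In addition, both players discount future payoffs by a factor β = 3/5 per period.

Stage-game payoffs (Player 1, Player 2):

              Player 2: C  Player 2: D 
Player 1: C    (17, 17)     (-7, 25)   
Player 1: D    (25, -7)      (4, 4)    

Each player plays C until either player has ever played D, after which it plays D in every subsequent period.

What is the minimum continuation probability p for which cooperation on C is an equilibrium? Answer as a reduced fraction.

40/63

With continuation probability p and discount β, the effective per-period discount factor is βp.
Grim-trigger IC: βp ≥ (25−17)/(25−4) = 8/21.
So p ≥ (8/21)/(3/5) = 40/63.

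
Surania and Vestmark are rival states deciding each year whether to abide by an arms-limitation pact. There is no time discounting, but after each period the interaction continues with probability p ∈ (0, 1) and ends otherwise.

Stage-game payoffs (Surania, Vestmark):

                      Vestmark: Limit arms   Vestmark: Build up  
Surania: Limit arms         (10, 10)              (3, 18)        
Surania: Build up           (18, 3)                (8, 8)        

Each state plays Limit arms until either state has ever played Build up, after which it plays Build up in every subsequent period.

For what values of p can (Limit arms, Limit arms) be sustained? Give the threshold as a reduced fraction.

With no time discounting, the continuation probability p plays the role of the discount factor.
Grim-trigger IC: 10/(1−p) ≥ 18 + 8p/(1−p) ⇒ p ≥ (18−10)/(18−8) = 4/5.

4/5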